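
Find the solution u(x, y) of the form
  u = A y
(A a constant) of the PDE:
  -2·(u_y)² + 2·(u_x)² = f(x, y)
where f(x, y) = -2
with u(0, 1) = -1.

Answer: u(x, y) = - y

Derivation:
Substitute the ansatz u = A y into the left-hand side.
Derivatives of the ansatz:
  u_y = A
  u_x = 0
Term by term:
  -2·(u_y)² = - 2 A^{2}
  2·(u_x)² = 0
So the left-hand side equals
  - 2 A^{2}
This must equal f(x, y) = -2 identically.
Matching coefficients of the independent functions:
  [constant term]:  - 2 A^{2} = -2
These equations allow (A) = (-1) or (1).
Impose the point condition(s):
  u(0, 1) = -1  ⟹  A = -1
Only A = -1 satisfies everything.
Hence u(x, y) = - y.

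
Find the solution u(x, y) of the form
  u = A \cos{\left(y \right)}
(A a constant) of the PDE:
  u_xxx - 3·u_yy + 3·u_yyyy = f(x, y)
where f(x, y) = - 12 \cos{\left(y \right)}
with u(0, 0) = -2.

Answer: u(x, y) = - 2 \cos{\left(y \right)}

Derivation:
Substitute the ansatz u = A \cos{\left(y \right)} into the left-hand side.
Derivatives of the ansatz:
  u_xxx = 0
  u_yy = - A \cos{\left(y \right)}
  u_yyyy = A \cos{\left(y \right)}
Term by term:
  u_xxx = 0
  -3·u_yy = 3 A \cos{\left(y \right)}
  3·u_yyyy = 3 A \cos{\left(y \right)}
So the left-hand side equals
  6 A \cos{\left(y \right)}
This must equal f(x, y) = - 12 \cos{\left(y \right)} identically.
Matching coefficients of the independent functions:
  [\cos{\left(y \right)}]:  6 A = -12
Solving: A = -2.
Check against the point condition:
  u(0, 0) = -2  ⟹  A = -2  ✓
Hence u(x, y) = - 2 \cos{\left(y \right)}.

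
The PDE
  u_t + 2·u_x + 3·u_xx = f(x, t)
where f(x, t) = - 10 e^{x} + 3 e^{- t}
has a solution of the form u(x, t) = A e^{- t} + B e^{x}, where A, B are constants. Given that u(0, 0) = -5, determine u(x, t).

Answer: u(x, t) = - 2 e^{x} - 3 e^{- t}

Derivation:
Substitute the ansatz u = A e^{- t} + B e^{x} into the left-hand side.
Derivatives of the ansatz:
  u_t = - A e^{- t}
  u_x = B e^{x}
  u_xx = B e^{x}
Term by term:
  u_t = - A e^{- t}
  2·u_x = 2 B e^{x}
  3·u_xx = 3 B e^{x}
So the left-hand side equals
  - A e^{- t} + 5 B e^{x}
This must equal f(x, t) = - 10 e^{x} + 3 e^{- t} identically.
Matching coefficients of the independent functions:
  [e^{- t}]:  - A = 3
  [e^{x}]:  5 B = -10
Solving: A = -3, B = -2.
Check against the point condition:
  u(0, 0) = -5  ⟹  A + B = -5  ✓
Hence u(x, t) = - 2 e^{x} - 3 e^{- t}.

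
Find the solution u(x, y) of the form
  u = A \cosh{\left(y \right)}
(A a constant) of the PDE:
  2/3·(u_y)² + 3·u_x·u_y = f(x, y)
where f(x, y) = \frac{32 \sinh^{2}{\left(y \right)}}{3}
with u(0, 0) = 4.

Substitute the ansatz u = A \cosh{\left(y \right)} into the left-hand side.
Derivatives of the ansatz:
  u_y = A \sinh{\left(y \right)}
  u_x = 0
Term by term:
  2/3·(u_y)² = \frac{2 A^{2} \sinh^{2}{\left(y \right)}}{3}
  3·u_x·u_y = 0
So the left-hand side equals
  \frac{2 A^{2} \sinh^{2}{\left(y \right)}}{3}
This must equal f(x, y) = \frac{32 \sinh^{2}{\left(y \right)}}{3} identically.
Matching coefficients of the independent functions:
  [\sinh^{2}{\left(y \right)}]:  \frac{2 A^{2}}{3} = \frac{32}{3}
These equations allow (A) = (-4) or (4).
Impose the point condition(s):
  u(0, 0) = 4  ⟹  A = 4
Only A = 4 satisfies everything.
Hence u(x, y) = 4 \cosh{\left(y \right)}.

Answer: u(x, y) = 4 \cosh{\left(y \right)}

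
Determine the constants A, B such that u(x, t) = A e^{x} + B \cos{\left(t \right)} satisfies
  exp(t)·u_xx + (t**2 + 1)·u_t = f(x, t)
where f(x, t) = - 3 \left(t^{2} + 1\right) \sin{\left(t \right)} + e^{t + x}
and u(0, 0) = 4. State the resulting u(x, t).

Substitute the ansatz u = A e^{x} + B \cos{\left(t \right)} into the left-hand side.
Derivatives of the ansatz:
  u_xx = A e^{x}
  u_t = - B \sin{\left(t \right)}
Term by term:
  exp(t)·u_xx = A e^{t} e^{x}
  (t**2 + 1)·u_t = - B t^{2} \sin{\left(t \right)} - B \sin{\left(t \right)}
So the left-hand side equals
  A e^{t} e^{x} - B t^{2} \sin{\left(t \right)} - B \sin{\left(t \right)}
This must equal f(x, t) identically; expanded, f = - 3 t^{2} \sin{\left(t \right)} + e^{t} e^{x} - 3 \sin{\left(t \right)}.
Matching coefficients of the independent functions:
  [t^{2} \sin{\left(t \right)}, \sin{\left(t \right)}]:  - B = -3
  [e^{t} e^{x}]:  A = 1
Solving: A = 1, B = 3.
Check against the point condition:
  u(0, 0) = 4  ⟹  A + B = 4  ✓
Hence u(x, t) = e^{x} + 3 \cos{\left(t \right)}.

Answer: u(x, t) = e^{x} + 3 \cos{\left(t \right)}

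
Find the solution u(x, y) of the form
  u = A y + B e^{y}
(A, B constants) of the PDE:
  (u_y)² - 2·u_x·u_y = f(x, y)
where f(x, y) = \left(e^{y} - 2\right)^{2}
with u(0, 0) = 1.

Substitute the ansatz u = A y + B e^{y} into the left-hand side.
Derivatives of the ansatz:
  u_y = A + B e^{y}
  u_x = 0
Term by term:
  (u_y)² = A^{2} + 2 A B e^{y} + B^{2} e^{2 y}
  -2·u_x·u_y = 0
So the left-hand side equals
  A^{2} + 2 A B e^{y} + B^{2} e^{2 y}
This must equal f(x, y) identically; expanded, f = e^{2 y} - 4 e^{y} + 4.
Matching coefficients of the independent functions:
  [constant term]:  A^{2} = 4
  [e^{y}]:  2 A B = -4
  [e^{2 y}]:  B^{2} = 1
These equations allow (A, B) = (-2, 1) or (2, -1).
Impose the point condition(s):
  u(0, 0) = 1  ⟹  B = 1
Only A = -2, B = 1 satisfies everything.
Hence u(x, y) = - 2 y + e^{y}.

Answer: u(x, y) = - 2 y + e^{y}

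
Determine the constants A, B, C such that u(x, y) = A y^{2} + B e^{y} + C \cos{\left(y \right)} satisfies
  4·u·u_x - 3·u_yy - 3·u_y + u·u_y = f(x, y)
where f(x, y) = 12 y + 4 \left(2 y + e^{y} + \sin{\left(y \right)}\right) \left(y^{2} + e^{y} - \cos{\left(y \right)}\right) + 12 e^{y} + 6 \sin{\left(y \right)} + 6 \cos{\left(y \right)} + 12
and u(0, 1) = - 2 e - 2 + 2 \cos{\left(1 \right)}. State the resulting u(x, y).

Substitute the ansatz u = A y^{2} + B e^{y} + C \cos{\left(y \right)} into the left-hand side.
Derivatives of the ansatz:
  u_x = 0
  u_yy = 2 A + B e^{y} - C \cos{\left(y \right)}
  u_y = 2 A y + B e^{y} - C \sin{\left(y \right)}
Term by term:
  4·u·u_x = 0
  -3·u_yy = - 6 A - 3 B e^{y} + 3 C \cos{\left(y \right)}
  -3·u_y = - 6 A y - 3 B e^{y} + 3 C \sin{\left(y \right)}
  u·u_y = 2 A^{2} y^{3} + A B y^{2} e^{y} + 2 A B y e^{y} - A C y^{2} \sin{\left(y \right)} + 2 A C y \cos{\left(y \right)} + B^{2} e^{2 y} - B C e^{y} \sin{\left(y \right)} + B C e^{y} \cos{\left(y \right)} - C^{2} \sin{\left(y \right)} \cos{\left(y \right)}
So the left-hand side equals
  2 A^{2} y^{3} + A B y^{2} e^{y} + 2 A B y e^{y} - A C y^{2} \sin{\left(y \right)} + 2 A C y \cos{\left(y \right)} - 6 A y - 6 A + B^{2} e^{2 y} - B C e^{y} \sin{\left(y \right)} + B C e^{y} \cos{\left(y \right)} - 6 B e^{y} - C^{2} \sin{\left(y \right)} \cos{\left(y \right)} + 3 C \sin{\left(y \right)} + 3 C \cos{\left(y \right)}
This must equal f(x, y) identically; expanded, f = 8 y^{3} + 4 y^{2} e^{y} + 4 y^{2} \sin{\left(y \right)} + 8 y e^{y} - 8 y \cos{\left(y \right)} + 12 y + 4 e^{2 y} + 4 e^{y} \sin{\left(y \right)} - 4 e^{y} \cos{\left(y \right)} + 12 e^{y} - 4 \sin{\left(y \right)} \cos{\left(y \right)} + 6 \sin{\left(y \right)} + 6 \cos{\left(y \right)} + 12.
Matching coefficients of the independent functions:
  [constant term, y]:  - 6 A = 12
  [y^{3}]:  2 A^{2} = 8
  [y e^{y}]:  2 A B = 8
  [y \cos{\left(y \right)}]:  2 A C = -8
  [y^{2} e^{y}]:  A B = 4
  [y^{2} \sin{\left(y \right)}]:  - A C = 4
  [e^{y} \sin{\left(y \right)}]:  - B C = 4
  [e^{y} \cos{\left(y \right)}]:  B C = -4
  [\sin{\left(y \right)} \cos{\left(y \right)}]:  - C^{2} = -4
  [e^{y}]:  - 6 B = 12
  [e^{2 y}]:  B^{2} = 4
  [\sin{\left(y \right)}, \cos{\left(y \right)}]:  3 C = 6
Solving: A = -2, B = -2, C = 2.
Check against the point condition:
  u(0, 1) = - 2 e - 2 + 2 \cos{\left(1 \right)}  ⟹  A + e B + C \cos{\left(1 \right)} = - 2 e - 2 + 2 \cos{\left(1 \right)}  ✓
Hence u(x, y) = - 2 y^{2} - 2 e^{y} + 2 \cos{\left(y \right)}.

Answer: u(x, y) = - 2 y^{2} - 2 e^{y} + 2 \cos{\left(y \right)}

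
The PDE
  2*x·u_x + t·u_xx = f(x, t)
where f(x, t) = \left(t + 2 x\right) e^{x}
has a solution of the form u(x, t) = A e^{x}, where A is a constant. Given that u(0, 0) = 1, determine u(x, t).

Substitute the ansatz u = A e^{x} into the left-hand side.
Derivatives of the ansatz:
  u_x = A e^{x}
  u_xx = A e^{x}
Term by term:
  2*x·u_x = 2 A x e^{x}
  t·u_xx = A t e^{x}
So the left-hand side equals
  A t e^{x} + 2 A x e^{x}
This must equal f(x, t) identically; expanded, f = t e^{x} + 2 x e^{x}.
Matching coefficients of the independent functions:
  [t e^{x}]:  A = 1
  [x e^{x}]:  2 A = 2
Solving: A = 1.
Check against the point condition:
  u(0, 0) = 1  ⟹  A = 1  ✓
Hence u(x, t) = e^{x}.

Answer: u(x, t) = e^{x}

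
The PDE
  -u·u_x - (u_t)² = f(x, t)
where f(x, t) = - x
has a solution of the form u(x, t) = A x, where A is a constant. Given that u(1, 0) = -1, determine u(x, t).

Substitute the ansatz u = A x into the left-hand side.
Derivatives of the ansatz:
  u_x = A
  u_t = 0
Term by term:
  -u·u_x = - A^{2} x
  -(u_t)² = 0
So the left-hand side equals
  - A^{2} x
This must equal f(x, t) = - x identically.
Matching coefficients of the independent functions:
  [x]:  - A^{2} = -1
These equations allow (A) = (-1) or (1).
Impose the point condition(s):
  u(1, 0) = -1  ⟹  A = -1
Only A = -1 satisfies everything.
Hence u(x, t) = - x.

Answer: u(x, t) = - x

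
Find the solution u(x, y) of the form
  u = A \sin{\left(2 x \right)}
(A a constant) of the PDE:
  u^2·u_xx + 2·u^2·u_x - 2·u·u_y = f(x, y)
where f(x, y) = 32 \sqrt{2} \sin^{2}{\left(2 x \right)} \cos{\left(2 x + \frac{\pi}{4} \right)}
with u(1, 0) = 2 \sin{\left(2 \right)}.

Answer: u(x, y) = 2 \sin{\left(2 x \right)}

Derivation:
Substitute the ansatz u = A \sin{\left(2 x \right)} into the left-hand side.
Derivatives of the ansatz:
  u_xx = - 4 A \sin{\left(2 x \right)}
  u_x = 2 A \cos{\left(2 x \right)}
  u_y = 0
Term by term:
  u^2·u_xx = - 4 A^{3} \sin^{3}{\left(2 x \right)}
  2·u^2·u_x = 4 A^{3} \sin^{2}{\left(2 x \right)} \cos{\left(2 x \right)}
  -2·u·u_y = 0
So the left-hand side equals
  - 4 A^{3} \sin^{3}{\left(2 x \right)} + 4 A^{3} \sin^{2}{\left(2 x \right)} \cos{\left(2 x \right)}
This must equal f(x, y) identically; expanded, f = - 32 \sin^{3}{\left(2 x \right)} + 32 \sin^{2}{\left(2 x \right)} \cos{\left(2 x \right)}.
Matching coefficients of the independent functions:
  [\sin^{2}{\left(2 x \right)} \cos{\left(2 x \right)}]:  4 A^{3} = 32
  [\sin^{3}{\left(2 x \right)}]:  - 4 A^{3} = -32
Solving: A = 2.
Check against the point condition:
  u(1, 0) = 2 \sin{\left(2 \right)}  ⟹  A \sin{\left(2 \right)} = 2 \sin{\left(2 \right)}  ✓
Hence u(x, y) = 2 \sin{\left(2 x \right)}.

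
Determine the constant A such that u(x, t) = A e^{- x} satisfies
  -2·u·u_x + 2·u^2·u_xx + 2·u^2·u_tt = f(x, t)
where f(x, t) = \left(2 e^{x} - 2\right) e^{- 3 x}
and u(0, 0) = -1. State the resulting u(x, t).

Substitute the ansatz u = A e^{- x} into the left-hand side.
Derivatives of the ansatz:
  u_x = - A e^{- x}
  u_xx = A e^{- x}
  u_tt = 0
Term by term:
  -2·u·u_x = 2 A^{2} e^{- 2 x}
  2·u^2·u_xx = 2 A^{3} e^{- 3 x}
  2·u^2·u_tt = 0
So the left-hand side equals
  2 A^{3} e^{- 3 x} + 2 A^{2} e^{- 2 x}
This must equal f(x, t) identically; expanded, f = 2 e^{- 2 x} - 2 e^{- 3 x}.
Matching coefficients of the independent functions:
  [e^{- 3 x}]:  2 A^{3} = -2
  [e^{- 2 x}]:  2 A^{2} = 2
Solving: A = -1.
Check against the point condition:
  u(0, 0) = -1  ⟹  A = -1  ✓
Hence u(x, t) = - e^{- x}.

Answer: u(x, t) = - e^{- x}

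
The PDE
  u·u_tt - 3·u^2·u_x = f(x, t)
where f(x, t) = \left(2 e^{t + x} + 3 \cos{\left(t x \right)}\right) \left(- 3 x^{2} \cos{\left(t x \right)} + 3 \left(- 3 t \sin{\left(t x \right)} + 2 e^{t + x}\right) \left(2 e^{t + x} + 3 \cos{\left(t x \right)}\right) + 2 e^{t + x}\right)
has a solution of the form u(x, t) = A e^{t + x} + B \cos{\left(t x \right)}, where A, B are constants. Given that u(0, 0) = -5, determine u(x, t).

Answer: u(x, t) = - 2 e^{t + x} - 3 \cos{\left(t x \right)}

Derivation:
Substitute the ansatz u = A e^{t + x} + B \cos{\left(t x \right)} into the left-hand side.
Derivatives of the ansatz:
  u_tt = A e^{t} e^{x} - B x^{2} \cos{\left(t x \right)}
  u_x = A e^{t} e^{x} - B t \sin{\left(t x \right)}
Term by term:
  u·u_tt = A^{2} e^{2 t} e^{2 x} - A B x^{2} e^{t} e^{x} \cos{\left(t x \right)} + A B e^{t} e^{x} \cos{\left(t x \right)} - B^{2} x^{2} \cos^{2}{\left(t x \right)}
  -3·u^2·u_x = - 3 A^{3} e^{3 t} e^{3 x} + 3 A^{2} B t e^{2 t} e^{2 x} \sin{\left(t x \right)} - 6 A^{2} B e^{2 t} e^{2 x} \cos{\left(t x \right)} + 6 A B^{2} t e^{t} e^{x} \sin{\left(t x \right)} \cos{\left(t x \right)} - 3 A B^{2} e^{t} e^{x} \cos^{2}{\left(t x \right)} + 3 B^{3} t \sin{\left(t x \right)} \cos^{2}{\left(t x \right)}
So the left-hand side equals
  - 3 A^{3} e^{3 t} e^{3 x} + 3 A^{2} B t e^{2 t} e^{2 x} \sin{\left(t x \right)} - 6 A^{2} B e^{2 t} e^{2 x} \cos{\left(t x \right)} + A^{2} e^{2 t} e^{2 x} + 6 A B^{2} t e^{t} e^{x} \sin{\left(t x \right)} \cos{\left(t x \right)} - 3 A B^{2} e^{t} e^{x} \cos^{2}{\left(t x \right)} - A B x^{2} e^{t} e^{x} \cos{\left(t x \right)} + A B e^{t} e^{x} \cos{\left(t x \right)} + 3 B^{3} t \sin{\left(t x \right)} \cos^{2}{\left(t x \right)} - B^{2} x^{2} \cos^{2}{\left(t x \right)}
This must equal f(x, t) identically; expanded, f = - 36 t e^{2 t} e^{2 x} \sin{\left(t x \right)} - 108 t e^{t} e^{x} \sin{\left(t x \right)} \cos{\left(t x \right)} - 81 t \sin{\left(t x \right)} \cos^{2}{\left(t x \right)} - 6 x^{2} e^{t} e^{x} \cos{\left(t x \right)} - 9 x^{2} \cos^{2}{\left(t x \right)} + 24 e^{3 t} e^{3 x} + 72 e^{2 t} e^{2 x} \cos{\left(t x \right)} + 4 e^{2 t} e^{2 x} + 54 e^{t} e^{x} \cos^{2}{\left(t x \right)} + 6 e^{t} e^{x} \cos{\left(t x \right)}.
Matching coefficients of the independent functions:
  [x^{2} \cos^{2}{\left(t x \right)}]:  - B^{2} = -9
  [e^{2 t} e^{2 x}]:  A^{2} = 4
  [e^{3 t} e^{3 x}]:  - 3 A^{3} = 24
  [t \sin{\left(t x \right)} \cos^{2}{\left(t x \right)}]:  3 B^{3} = -81
  [e^{t} e^{x} \cos{\left(t x \right)}]:  A B = 6
  [e^{t} e^{x} \cos^{2}{\left(t x \right)}]:  - 3 A B^{2} = 54
  [e^{2 t} e^{2 x} \cos{\left(t x \right)}]:  - 6 A^{2} B = 72
  [t e^{2 t} e^{2 x} \sin{\left(t x \right)}]:  3 A^{2} B = -36
  [x^{2} e^{t} e^{x} \cos{\left(t x \right)}]:  - A B = -6
  [t e^{t} e^{x} \sin{\left(t x \right)} \cos{\left(t x \right)}]:  6 A B^{2} = -108
Solving: A = -2, B = -3.
Check against the point condition:
  u(0, 0) = -5  ⟹  A + B = -5  ✓
Hence u(x, t) = - 2 e^{t + x} - 3 \cos{\left(t x \right)}.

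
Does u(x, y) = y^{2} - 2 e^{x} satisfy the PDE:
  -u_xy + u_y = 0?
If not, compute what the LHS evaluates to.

Answer: No, the LHS evaluates to 2 y

Derivation:
Evaluate each term of the left-hand side for u = y^{2} - 2 e^{x}.
Derivatives:
  u_xy = 0
  u_y = 2 y
Terms:
  -u_xy = 0
  u_y = 2 y
Sum: LHS = 2 y
Given right-hand side: 0. Difference LHS − RHS = 2 y ≠ 0, so u is not a solution.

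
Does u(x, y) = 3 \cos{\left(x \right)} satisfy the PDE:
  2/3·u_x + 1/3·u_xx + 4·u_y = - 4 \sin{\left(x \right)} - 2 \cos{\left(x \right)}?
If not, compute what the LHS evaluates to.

Evaluate each term of the left-hand side for u = 3 \cos{\left(x \right)}.
Derivatives:
  u_x = - 3 \sin{\left(x \right)}
  u_xx = - 3 \cos{\left(x \right)}
  u_y = 0
Terms:
  2/3·u_x = - 2 \sin{\left(x \right)}
  1/3·u_xx = - \cos{\left(x \right)}
  4·u_y = 0
Sum: LHS = - 2 \sin{\left(x \right)} - \cos{\left(x \right)}
Given right-hand side: - 4 \sin{\left(x \right)} - 2 \cos{\left(x \right)}. Difference LHS − RHS = 2 \sin{\left(x \right)} + \cos{\left(x \right)} ≠ 0, so u is not a solution.

Answer: No, the LHS evaluates to - 2 \sin{\left(x \right)} - \cos{\left(x \right)}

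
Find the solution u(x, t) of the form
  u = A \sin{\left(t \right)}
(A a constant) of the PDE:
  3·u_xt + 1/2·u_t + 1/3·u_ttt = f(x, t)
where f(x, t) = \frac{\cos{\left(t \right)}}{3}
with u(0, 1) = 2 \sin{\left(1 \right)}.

Answer: u(x, t) = 2 \sin{\left(t \right)}

Derivation:
Substitute the ansatz u = A \sin{\left(t \right)} into the left-hand side.
Derivatives of the ansatz:
  u_xt = 0
  u_t = A \cos{\left(t \right)}
  u_ttt = - A \cos{\left(t \right)}
Term by term:
  3·u_xt = 0
  1/2·u_t = \frac{A \cos{\left(t \right)}}{2}
  1/3·u_ttt = - \frac{A \cos{\left(t \right)}}{3}
So the left-hand side equals
  \frac{A \cos{\left(t \right)}}{6}
This must equal f(x, t) = \frac{\cos{\left(t \right)}}{3} identically.
Matching coefficients of the independent functions:
  [\cos{\left(t \right)}]:  \frac{A}{6} = \frac{1}{3}
Solving: A = 2.
Check against the point condition:
  u(0, 1) = 2 \sin{\left(1 \right)}  ⟹  A \sin{\left(1 \right)} = 2 \sin{\left(1 \right)}  ✓
Hence u(x, t) = 2 \sin{\left(t \right)}.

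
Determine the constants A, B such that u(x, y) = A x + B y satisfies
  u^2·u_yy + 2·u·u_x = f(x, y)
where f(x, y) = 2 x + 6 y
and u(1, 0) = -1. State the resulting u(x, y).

Substitute the ansatz u = A x + B y into the left-hand side.
Derivatives of the ansatz:
  u_yy = 0
  u_x = A
Term by term:
  u^2·u_yy = 0
  2·u·u_x = 2 A^{2} x + 2 A B y
So the left-hand side equals
  2 A^{2} x + 2 A B y
This must equal f(x, y) = 2 x + 6 y identically.
Matching coefficients of the independent functions:
  [x]:  2 A^{2} = 2
  [y]:  2 A B = 6
These equations allow (A, B) = (-1, -3) or (1, 3).
Impose the point condition(s):
  u(1, 0) = -1  ⟹  A = -1
Only A = -1, B = -3 satisfies everything.
Hence u(x, y) = - x - 3 y.

Answer: u(x, y) = - x - 3 y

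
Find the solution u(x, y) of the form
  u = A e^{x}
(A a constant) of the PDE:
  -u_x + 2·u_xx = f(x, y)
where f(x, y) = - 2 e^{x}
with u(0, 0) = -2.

Substitute the ansatz u = A e^{x} into the left-hand side.
Derivatives of the ansatz:
  u_x = A e^{x}
  u_xx = A e^{x}
Term by term:
  -u_x = - A e^{x}
  2·u_xx = 2 A e^{x}
So the left-hand side equals
  A e^{x}
This must equal f(x, y) = - 2 e^{x} identically.
Matching coefficients of the independent functions:
  [e^{x}]:  A = -2
Solving: A = -2.
Check against the point condition:
  u(0, 0) = -2  ⟹  A = -2  ✓
Hence u(x, y) = - 2 e^{x}.

Answer: u(x, y) = - 2 e^{x}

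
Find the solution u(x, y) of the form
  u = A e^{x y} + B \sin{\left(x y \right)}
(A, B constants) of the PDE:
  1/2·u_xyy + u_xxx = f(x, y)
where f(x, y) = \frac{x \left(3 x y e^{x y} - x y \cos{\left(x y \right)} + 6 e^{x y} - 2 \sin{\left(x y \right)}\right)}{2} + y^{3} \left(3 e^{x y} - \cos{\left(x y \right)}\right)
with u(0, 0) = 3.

Answer: u(x, y) = 3 e^{x y} + \sin{\left(x y \right)}

Derivation:
Substitute the ansatz u = A e^{x y} + B \sin{\left(x y \right)} into the left-hand side.
Derivatives of the ansatz:
  u_xyy = A x^{2} y e^{x y} + 2 A x e^{x y} - B x^{2} y \cos{\left(x y \right)} - 2 B x \sin{\left(x y \right)}
  u_xxx = A y^{3} e^{x y} - B y^{3} \cos{\left(x y \right)}
Term by term:
  1/2·u_xyy = \frac{A x^{2} y e^{x y}}{2} + A x e^{x y} - \frac{B x^{2} y \cos{\left(x y \right)}}{2} - B x \sin{\left(x y \right)}
  u_xxx = A y^{3} e^{x y} - B y^{3} \cos{\left(x y \right)}
So the left-hand side equals
  \frac{A x^{2} y e^{x y}}{2} + A x e^{x y} + A y^{3} e^{x y} - \frac{B x^{2} y \cos{\left(x y \right)}}{2} - B x \sin{\left(x y \right)} - B y^{3} \cos{\left(x y \right)}
This must equal f(x, y) identically; expanded, f = \frac{3 x^{2} y e^{x y}}{2} - \frac{x^{2} y \cos{\left(x y \right)}}{2} + 3 x e^{x y} - x \sin{\left(x y \right)} + 3 y^{3} e^{x y} - y^{3} \cos{\left(x y \right)}.
Matching coefficients of the independent functions:
  [x e^{x y}, y^{3} e^{x y}]:  A = 3
  [x \sin{\left(x y \right)}, y^{3} \cos{\left(x y \right)}]:  - B = -1
  [x^{2} y e^{x y}]:  \frac{A}{2} = \frac{3}{2}
  [x^{2} y \cos{\left(x y \right)}]:  - \frac{B}{2} = - \frac{1}{2}
Solving: A = 3, B = 1.
Check against the point condition:
  u(0, 0) = 3  ⟹  A = 3  ✓
Hence u(x, y) = 3 e^{x y} + \sin{\left(x y \right)}.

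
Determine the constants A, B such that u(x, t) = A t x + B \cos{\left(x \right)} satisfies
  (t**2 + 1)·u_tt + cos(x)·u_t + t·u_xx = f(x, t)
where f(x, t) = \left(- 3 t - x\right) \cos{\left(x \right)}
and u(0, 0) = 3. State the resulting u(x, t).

Substitute the ansatz u = A t x + B \cos{\left(x \right)} into the left-hand side.
Derivatives of the ansatz:
  u_tt = 0
  u_t = A x
  u_xx = - B \cos{\left(x \right)}
Term by term:
  (t**2 + 1)·u_tt = 0
  cos(x)·u_t = A x \cos{\left(x \right)}
  t·u_xx = - B t \cos{\left(x \right)}
So the left-hand side equals
  A x \cos{\left(x \right)} - B t \cos{\left(x \right)}
This must equal f(x, t) identically; expanded, f = - 3 t \cos{\left(x \right)} - x \cos{\left(x \right)}.
Matching coefficients of the independent functions:
  [t \cos{\left(x \right)}]:  - B = -3
  [x \cos{\left(x \right)}]:  A = -1
Solving: A = -1, B = 3.
Check against the point condition:
  u(0, 0) = 3  ⟹  B = 3  ✓
Hence u(x, t) = - t x + 3 \cos{\left(x \right)}.

Answer: u(x, t) = - t x + 3 \cos{\left(x \right)}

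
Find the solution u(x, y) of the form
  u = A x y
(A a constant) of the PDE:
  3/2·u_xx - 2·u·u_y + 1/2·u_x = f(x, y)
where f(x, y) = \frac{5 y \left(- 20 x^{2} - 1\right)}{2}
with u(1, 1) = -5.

Substitute the ansatz u = A x y into the left-hand side.
Derivatives of the ansatz:
  u_xx = 0
  u_y = A x
  u_x = A y
Term by term:
  3/2·u_xx = 0
  -2·u·u_y = - 2 A^{2} x^{2} y
  1/2·u_x = \frac{A y}{2}
So the left-hand side equals
  - 2 A^{2} x^{2} y + \frac{A y}{2}
This must equal f(x, y) identically; expanded, f = - 50 x^{2} y - \frac{5 y}{2}.
Matching coefficients of the independent functions:
  [y]:  \frac{A}{2} = - \frac{5}{2}
  [x^{2} y]:  - 2 A^{2} = -50
Solving: A = -5.
Check against the point condition:
  u(1, 1) = -5  ⟹  A = -5  ✓
Hence u(x, y) = - 5 x y.

Answer: u(x, y) = - 5 x y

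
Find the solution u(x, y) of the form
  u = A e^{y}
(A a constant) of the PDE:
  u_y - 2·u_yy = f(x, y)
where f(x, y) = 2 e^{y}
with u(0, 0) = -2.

Substitute the ansatz u = A e^{y} into the left-hand side.
Derivatives of the ansatz:
  u_y = A e^{y}
  u_yy = A e^{y}
Term by term:
  u_y = A e^{y}
  -2·u_yy = - 2 A e^{y}
So the left-hand side equals
  - A e^{y}
This must equal f(x, y) = 2 e^{y} identically.
Matching coefficients of the independent functions:
  [e^{y}]:  - A = 2
Solving: A = -2.
Check against the point condition:
  u(0, 0) = -2  ⟹  A = -2  ✓
Hence u(x, y) = - 2 e^{y}.

Answer: u(x, y) = - 2 e^{y}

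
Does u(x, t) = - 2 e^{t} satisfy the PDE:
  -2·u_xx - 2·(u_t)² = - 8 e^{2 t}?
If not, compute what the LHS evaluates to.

Answer: Yes

Derivation:
Evaluate each term of the left-hand side for u = - 2 e^{t}.
Derivatives:
  u_xx = 0
  u_t = - 2 e^{t}
Terms:
  -2·u_xx = 0
  -2·(u_t)² = - 8 e^{2 t}
Sum: LHS = - 8 e^{2 t}
This is exactly the given right-hand side, so u is a solution.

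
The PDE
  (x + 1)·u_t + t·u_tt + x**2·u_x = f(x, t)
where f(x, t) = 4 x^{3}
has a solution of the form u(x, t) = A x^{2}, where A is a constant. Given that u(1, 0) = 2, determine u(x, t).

Answer: u(x, t) = 2 x^{2}

Derivation:
Substitute the ansatz u = A x^{2} into the left-hand side.
Derivatives of the ansatz:
  u_t = 0
  u_tt = 0
  u_x = 2 A x
Term by term:
  (x + 1)·u_t = 0
  t·u_tt = 0
  x**2·u_x = 2 A x^{3}
So the left-hand side equals
  2 A x^{3}
This must equal f(x, t) = 4 x^{3} identically.
Matching coefficients of the independent functions:
  [x^{3}]:  2 A = 4
Solving: A = 2.
Check against the point condition:
  u(1, 0) = 2  ⟹  A = 2  ✓
Hence u(x, t) = 2 x^{2}.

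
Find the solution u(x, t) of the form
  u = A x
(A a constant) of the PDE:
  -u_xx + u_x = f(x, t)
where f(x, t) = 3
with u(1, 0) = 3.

Substitute the ansatz u = A x into the left-hand side.
Derivatives of the ansatz:
  u_xx = 0
  u_x = A
Term by term:
  -u_xx = 0
  u_x = A
So the left-hand side equals
  A
This must equal f(x, t) = 3 identically.
Matching coefficients of the independent functions:
  [constant term]:  A = 3
Solving: A = 3.
Check against the point condition:
  u(1, 0) = 3  ⟹  A = 3  ✓
Hence u(x, t) = 3 x.

Answer: u(x, t) = 3 x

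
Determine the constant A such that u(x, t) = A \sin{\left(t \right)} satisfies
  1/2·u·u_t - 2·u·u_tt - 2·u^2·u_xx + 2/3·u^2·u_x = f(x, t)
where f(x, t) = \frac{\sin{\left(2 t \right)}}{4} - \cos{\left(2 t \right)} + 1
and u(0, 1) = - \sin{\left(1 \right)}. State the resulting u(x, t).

Substitute the ansatz u = A \sin{\left(t \right)} into the left-hand side.
Derivatives of the ansatz:
  u_t = A \cos{\left(t \right)}
  u_tt = - A \sin{\left(t \right)}
  u_xx = 0
  u_x = 0
Term by term:
  1/2·u·u_t = \frac{A^{2} \sin{\left(t \right)} \cos{\left(t \right)}}{2}
  -2·u·u_tt = 2 A^{2} \sin^{2}{\left(t \right)}
  -2·u^2·u_xx = 0
  2/3·u^2·u_x = 0
So the left-hand side equals
  2 A^{2} \sin^{2}{\left(t \right)} + \frac{A^{2} \sin{\left(t \right)} \cos{\left(t \right)}}{2}
This must equal f(x, t) identically; expanded, f = 2 \sin^{2}{\left(t \right)} + \frac{\sin{\left(t \right)} \cos{\left(t \right)}}{2}.
Matching coefficients of the independent functions:
  [\sin{\left(t \right)} \cos{\left(t \right)}]:  \frac{A^{2}}{2} = \frac{1}{2}
  [\sin^{2}{\left(t \right)}]:  2 A^{2} = 2
These equations allow (A) = (-1) or (1).
Impose the point condition(s):
  u(0, 1) = - \sin{\left(1 \right)}  ⟹  A \sin{\left(1 \right)} = - \sin{\left(1 \right)}
Only A = -1 satisfies everything.
Hence u(x, t) = - \sin{\left(t \right)}.

Answer: u(x, t) = - \sin{\left(t \right)}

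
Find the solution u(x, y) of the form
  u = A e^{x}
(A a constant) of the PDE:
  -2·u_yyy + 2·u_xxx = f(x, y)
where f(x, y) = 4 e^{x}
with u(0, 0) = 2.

Answer: u(x, y) = 2 e^{x}

Derivation:
Substitute the ansatz u = A e^{x} into the left-hand side.
Derivatives of the ansatz:
  u_yyy = 0
  u_xxx = A e^{x}
Term by term:
  -2·u_yyy = 0
  2·u_xxx = 2 A e^{x}
So the left-hand side equals
  2 A e^{x}
This must equal f(x, y) = 4 e^{x} identically.
Matching coefficients of the independent functions:
  [e^{x}]:  2 A = 4
Solving: A = 2.
Check against the point condition:
  u(0, 0) = 2  ⟹  A = 2  ✓
Hence u(x, y) = 2 e^{x}.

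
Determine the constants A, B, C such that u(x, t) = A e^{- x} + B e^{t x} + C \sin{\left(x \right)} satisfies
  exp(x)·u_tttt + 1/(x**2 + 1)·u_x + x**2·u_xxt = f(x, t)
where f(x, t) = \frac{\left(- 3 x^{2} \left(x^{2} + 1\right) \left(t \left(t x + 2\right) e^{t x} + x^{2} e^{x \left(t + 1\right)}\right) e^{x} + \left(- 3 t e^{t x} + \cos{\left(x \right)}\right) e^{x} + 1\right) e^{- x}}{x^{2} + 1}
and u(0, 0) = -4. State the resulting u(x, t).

Substitute the ansatz u = A e^{- x} + B e^{t x} + C \sin{\left(x \right)} into the left-hand side.
Derivatives of the ansatz:
  u_tttt = B x^{4} e^{t x}
  u_x = - A e^{- x} + B t e^{t x} + C \cos{\left(x \right)}
  u_xxt = B t^{2} x e^{t x} + 2 B t e^{t x}
Term by term:
  exp(x)·u_tttt = B x^{4} e^{x} e^{t x}
  1/(x**2 + 1)·u_x = - \frac{A}{x^{2} e^{x} + e^{x}} + \frac{B t e^{t x}}{x^{2} + 1} + \frac{C \cos{\left(x \right)}}{x^{2} + 1}
  x**2·u_xxt = B t^{2} x^{3} e^{t x} + 2 B t x^{2} e^{t x}
So the left-hand side equals
  - \frac{A}{x^{2} e^{x} + e^{x}} + B t^{2} x^{3} e^{t x} + 2 B t x^{2} e^{t x} + \frac{B t e^{t x}}{x^{2} + 1} + B x^{4} e^{x} e^{t x} + \frac{C \cos{\left(x \right)}}{x^{2} + 1}
This must equal f(x, t) identically; expanded, f = - 3 t^{2} x^{3} e^{t x} - 6 t x^{2} e^{t x} - \frac{3 t e^{t x}}{x^{2} + 1} - 3 x^{4} e^{x} e^{t x} + \frac{1}{x^{2} e^{x} + e^{x}} + \frac{\cos{\left(x \right)}}{x^{2} + 1}.
Matching coefficients of the independent functions:
  [\frac{\cos{\left(x \right)}}{x^{2} + 1}]:  C = 1
  [t x^{2} e^{t x}]:  2 B = -6
  [\frac{t e^{t x}}{x^{2} + 1}, t^{2} x^{3} e^{t x}, x^{4} e^{x} e^{t x}]:  B = -3
  [\frac{1}{x^{2} e^{x} + e^{x}}]:  - A = 1
Solving: A = -1, B = -3, C = 1.
Check against the point condition:
  u(0, 0) = -4  ⟹  A + B = -4  ✓
Hence u(x, t) = - 3 e^{t x} + \sin{\left(x \right)} - e^{- x}.

Answer: u(x, t) = - 3 e^{t x} + \sin{\left(x \right)} - e^{- x}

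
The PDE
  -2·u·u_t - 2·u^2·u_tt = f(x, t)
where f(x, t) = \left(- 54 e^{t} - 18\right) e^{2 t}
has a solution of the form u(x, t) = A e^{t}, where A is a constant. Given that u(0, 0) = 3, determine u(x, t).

Answer: u(x, t) = 3 e^{t}

Derivation:
Substitute the ansatz u = A e^{t} into the left-hand side.
Derivatives of the ansatz:
  u_t = A e^{t}
  u_tt = A e^{t}
Term by term:
  -2·u·u_t = - 2 A^{2} e^{2 t}
  -2·u^2·u_tt = - 2 A^{3} e^{3 t}
So the left-hand side equals
  - 2 A^{3} e^{3 t} - 2 A^{2} e^{2 t}
This must equal f(x, t) = \left(- 54 e^{t} - 18\right) e^{2 t} identically.
Matching coefficients of the independent functions:
  [e^{2 t}]:  - 2 A^{2} = -18
  [e^{3 t}]:  - 2 A^{3} = -54
Solving: A = 3.
Check against the point condition:
  u(0, 0) = 3  ⟹  A = 3  ✓
Hence u(x, t) = 3 e^{t}.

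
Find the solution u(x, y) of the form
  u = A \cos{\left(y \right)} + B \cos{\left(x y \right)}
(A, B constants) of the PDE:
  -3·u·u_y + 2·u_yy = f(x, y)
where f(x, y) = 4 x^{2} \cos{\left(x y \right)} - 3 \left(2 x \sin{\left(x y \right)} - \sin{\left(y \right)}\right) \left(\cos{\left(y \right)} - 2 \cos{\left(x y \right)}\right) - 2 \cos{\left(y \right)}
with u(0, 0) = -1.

Substitute the ansatz u = A \cos{\left(y \right)} + B \cos{\left(x y \right)} into the left-hand side.
Derivatives of the ansatz:
  u_y = - A \sin{\left(y \right)} - B x \sin{\left(x y \right)}
  u_yy = - A \cos{\left(y \right)} - B x^{2} \cos{\left(x y \right)}
Term by term:
  -3·u·u_y = 3 A^{2} \sin{\left(y \right)} \cos{\left(y \right)} + 3 A B x \sin{\left(x y \right)} \cos{\left(y \right)} + 3 A B \sin{\left(y \right)} \cos{\left(x y \right)} + 3 B^{2} x \sin{\left(x y \right)} \cos{\left(x y \right)}
  2·u_yy = - 2 A \cos{\left(y \right)} - 2 B x^{2} \cos{\left(x y \right)}
So the left-hand side equals
  3 A^{2} \sin{\left(y \right)} \cos{\left(y \right)} + 3 A B x \sin{\left(x y \right)} \cos{\left(y \right)} + 3 A B \sin{\left(y \right)} \cos{\left(x y \right)} - 2 A \cos{\left(y \right)} + 3 B^{2} x \sin{\left(x y \right)} \cos{\left(x y \right)} - 2 B x^{2} \cos{\left(x y \right)}
This must equal f(x, y) identically; expanded, f = 4 x^{2} \cos{\left(x y \right)} - 6 x \sin{\left(x y \right)} \cos{\left(y \right)} + 12 x \sin{\left(x y \right)} \cos{\left(x y \right)} + 3 \sin{\left(y \right)} \cos{\left(y \right)} - 6 \sin{\left(y \right)} \cos{\left(x y \right)} - 2 \cos{\left(y \right)}.
Matching coefficients of the independent functions:
  [x^{2} \cos{\left(x y \right)}]:  - 2 B = 4
  [\sin{\left(y \right)} \cos{\left(y \right)}]:  3 A^{2} = 3
  [\sin{\left(y \right)} \cos{\left(x y \right)}, x \sin{\left(x y \right)} \cos{\left(y \right)}]:  3 A B = -6
  [x \sin{\left(x y \right)} \cos{\left(x y \right)}]:  3 B^{2} = 12
  [\cos{\left(y \right)}]:  - 2 A = -2
Solving: A = 1, B = -2.
Check against the point condition:
  u(0, 0) = -1  ⟹  A + B = -1  ✓
Hence u(x, y) = \cos{\left(y \right)} - 2 \cos{\left(x y \right)}.

Answer: u(x, y) = \cos{\left(y \right)} - 2 \cos{\left(x y \right)}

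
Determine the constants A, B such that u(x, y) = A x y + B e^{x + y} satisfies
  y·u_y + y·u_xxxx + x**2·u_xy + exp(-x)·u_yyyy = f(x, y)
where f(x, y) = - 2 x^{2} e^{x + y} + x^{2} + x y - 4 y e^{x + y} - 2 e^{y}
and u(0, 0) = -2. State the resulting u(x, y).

Answer: u(x, y) = x y - 2 e^{x + y}

Derivation:
Substitute the ansatz u = A x y + B e^{x + y} into the left-hand side.
Derivatives of the ansatz:
  u_y = A x + B e^{x} e^{y}
  u_xxxx = B e^{x} e^{y}
  u_xy = A + B e^{x} e^{y}
  u_yyyy = B e^{x} e^{y}
Term by term:
  y·u_y = A x y + B y e^{x} e^{y}
  y·u_xxxx = B y e^{x} e^{y}
  x**2·u_xy = A x^{2} + B x^{2} e^{x} e^{y}
  exp(-x)·u_yyyy = B e^{y}
So the left-hand side equals
  A x^{2} + A x y + B x^{2} e^{x} e^{y} + 2 B y e^{x} e^{y} + B e^{y}
This must equal f(x, y) identically; expanded, f = - 2 x^{2} e^{x} e^{y} + x^{2} + x y - 4 y e^{x} e^{y} - 2 e^{y}.
Matching coefficients of the independent functions:
  [x^{2}, x y]:  A = 1
  [x^{2} e^{x} e^{y}, e^{y}]:  B = -2
  [y e^{x} e^{y}]:  2 B = -4
Solving: A = 1, B = -2.
Check against the point condition:
  u(0, 0) = -2  ⟹  B = -2  ✓
Hence u(x, y) = x y - 2 e^{x + y}.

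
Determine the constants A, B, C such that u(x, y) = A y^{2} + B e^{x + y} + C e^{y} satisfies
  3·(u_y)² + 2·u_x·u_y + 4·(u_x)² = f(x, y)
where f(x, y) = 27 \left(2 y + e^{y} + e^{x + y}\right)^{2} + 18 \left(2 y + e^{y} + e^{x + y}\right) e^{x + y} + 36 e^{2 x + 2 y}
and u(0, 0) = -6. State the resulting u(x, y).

Substitute the ansatz u = A y^{2} + B e^{x + y} + C e^{y} into the left-hand side.
Derivatives of the ansatz:
  u_y = 2 A y + B e^{x} e^{y} + C e^{y}
  u_x = B e^{x} e^{y}
Term by term:
  3·(u_y)² = 12 A^{2} y^{2} + 12 A B y e^{x} e^{y} + 12 A C y e^{y} + 3 B^{2} e^{2 x} e^{2 y} + 6 B C e^{x} e^{2 y} + 3 C^{2} e^{2 y}
  2·u_x·u_y = 4 A B y e^{x} e^{y} + 2 B^{2} e^{2 x} e^{2 y} + 2 B C e^{x} e^{2 y}
  4·(u_x)² = 4 B^{2} e^{2 x} e^{2 y}
So the left-hand side equals
  12 A^{2} y^{2} + 16 A B y e^{x} e^{y} + 12 A C y e^{y} + 9 B^{2} e^{2 x} e^{2 y} + 8 B C e^{x} e^{2 y} + 3 C^{2} e^{2 y}
This must equal f(x, y) identically; expanded, f = 108 y^{2} + 144 y e^{x} e^{y} + 108 y e^{y} + 81 e^{2 x} e^{2 y} + 72 e^{x} e^{2 y} + 27 e^{2 y}.
Matching coefficients of the independent functions:
  [y^{2}]:  12 A^{2} = 108
  [y e^{y}]:  12 A C = 108
  [e^{x} e^{2 y}]:  8 B C = 72
  [e^{2 x} e^{2 y}]:  9 B^{2} = 81
  [y e^{x} e^{y}]:  16 A B = 144
  [e^{2 y}]:  3 C^{2} = 27
These equations allow (A, B, C) = (-3, -3, -3) or (3, 3, 3).
Impose the point condition(s):
  u(0, 0) = -6  ⟹  B + C = -6
Only A = -3, B = -3, C = -3 satisfies everything.
Hence u(x, y) = - 3 y^{2} - 3 e^{y} - 3 e^{x + y}.

Answer: u(x, y) = - 3 y^{2} - 3 e^{y} - 3 e^{x + y}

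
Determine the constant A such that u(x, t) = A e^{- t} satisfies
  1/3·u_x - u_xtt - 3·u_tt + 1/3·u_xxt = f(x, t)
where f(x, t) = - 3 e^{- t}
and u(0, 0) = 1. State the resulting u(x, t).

Substitute the ansatz u = A e^{- t} into the left-hand side.
Derivatives of the ansatz:
  u_x = 0
  u_xtt = 0
  u_tt = A e^{- t}
  u_xxt = 0
Term by term:
  1/3·u_x = 0
  -u_xtt = 0
  -3·u_tt = - 3 A e^{- t}
  1/3·u_xxt = 0
So the left-hand side equals
  - 3 A e^{- t}
This must equal f(x, t) = - 3 e^{- t} identically.
Matching coefficients of the independent functions:
  [e^{- t}]:  - 3 A = -3
Solving: A = 1.
Check against the point condition:
  u(0, 0) = 1  ⟹  A = 1  ✓
Hence u(x, t) = e^{- t}.

Answer: u(x, t) = e^{- t}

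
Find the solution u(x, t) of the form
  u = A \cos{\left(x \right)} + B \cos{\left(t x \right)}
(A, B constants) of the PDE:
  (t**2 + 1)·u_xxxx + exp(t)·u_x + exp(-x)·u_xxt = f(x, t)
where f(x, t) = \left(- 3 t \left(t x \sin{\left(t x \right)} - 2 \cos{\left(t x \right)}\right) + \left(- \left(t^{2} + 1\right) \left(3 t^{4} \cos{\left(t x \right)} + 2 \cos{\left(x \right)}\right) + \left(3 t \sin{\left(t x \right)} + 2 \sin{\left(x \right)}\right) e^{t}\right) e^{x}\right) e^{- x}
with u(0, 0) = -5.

Substitute the ansatz u = A \cos{\left(x \right)} + B \cos{\left(t x \right)} into the left-hand side.
Derivatives of the ansatz:
  u_xxxx = A \cos{\left(x \right)} + B t^{4} \cos{\left(t x \right)}
  u_x = - A \sin{\left(x \right)} - B t \sin{\left(t x \right)}
  u_xxt = B t^{2} x \sin{\left(t x \right)} - 2 B t \cos{\left(t x \right)}
Term by term:
  (t**2 + 1)·u_xxxx = A t^{2} \cos{\left(x \right)} + A \cos{\left(x \right)} + B t^{6} \cos{\left(t x \right)} + B t^{4} \cos{\left(t x \right)}
  exp(t)·u_x = - A e^{t} \sin{\left(x \right)} - B t e^{t} \sin{\left(t x \right)}
  exp(-x)·u_xxt = B t^{2} x e^{- x} \sin{\left(t x \right)} - 2 B t e^{- x} \cos{\left(t x \right)}
So the left-hand side equals
  A t^{2} \cos{\left(x \right)} - A e^{t} \sin{\left(x \right)} + A \cos{\left(x \right)} + B t^{6} \cos{\left(t x \right)} + B t^{4} \cos{\left(t x \right)} + B t^{2} x e^{- x} \sin{\left(t x \right)} - B t e^{t} \sin{\left(t x \right)} - 2 B t e^{- x} \cos{\left(t x \right)}
This must equal f(x, t) identically; expanded, f = - 3 t^{6} \cos{\left(t x \right)} - 3 t^{4} \cos{\left(t x \right)} - 3 t^{2} x e^{- x} \sin{\left(t x \right)} - 2 t^{2} \cos{\left(x \right)} + 3 t e^{t} \sin{\left(t x \right)} + 6 t e^{- x} \cos{\left(t x \right)} + 2 e^{t} \sin{\left(x \right)} - 2 \cos{\left(x \right)}.
Matching coefficients of the independent functions:
  [t^{2} \cos{\left(x \right)}, \cos{\left(x \right)}]:  A = -2
  [t^{4} \cos{\left(t x \right)}, t^{6} \cos{\left(t x \right)}, t^{2} x e^{- x} \sin{\left(t x \right)}]:  B = -3
  [e^{t} \sin{\left(x \right)}]:  - A = 2
  [t e^{t} \sin{\left(t x \right)}]:  - B = 3
  [t e^{- x} \cos{\left(t x \right)}]:  - 2 B = 6
Solving: A = -2, B = -3.
Check against the point condition:
  u(0, 0) = -5  ⟹  A + B = -5  ✓
Hence u(x, t) = - 2 \cos{\left(x \right)} - 3 \cos{\left(t x \right)}.

Answer: u(x, t) = - 2 \cos{\left(x \right)} - 3 \cos{\left(t x \right)}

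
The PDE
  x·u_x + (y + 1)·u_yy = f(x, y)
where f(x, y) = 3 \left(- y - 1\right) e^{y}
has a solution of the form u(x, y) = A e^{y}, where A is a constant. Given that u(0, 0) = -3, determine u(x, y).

Answer: u(x, y) = - 3 e^{y}

Derivation:
Substitute the ansatz u = A e^{y} into the left-hand side.
Derivatives of the ansatz:
  u_x = 0
  u_yy = A e^{y}
Term by term:
  x·u_x = 0
  (y + 1)·u_yy = A y e^{y} + A e^{y}
So the left-hand side equals
  A y e^{y} + A e^{y}
This must equal f(x, y) identically; expanded, f = - 3 y e^{y} - 3 e^{y}.
Matching coefficients of the independent functions:
  [y e^{y}, e^{y}]:  A = -3
Solving: A = -3.
Check against the point condition:
  u(0, 0) = -3  ⟹  A = -3  ✓
Hence u(x, y) = - 3 e^{y}.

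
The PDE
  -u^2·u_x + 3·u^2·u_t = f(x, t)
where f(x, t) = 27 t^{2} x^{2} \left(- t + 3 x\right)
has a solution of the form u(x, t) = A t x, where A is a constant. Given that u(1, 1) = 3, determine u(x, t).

Answer: u(x, t) = 3 t x

Derivation:
Substitute the ansatz u = A t x into the left-hand side.
Derivatives of the ansatz:
  u_x = A t
  u_t = A x
Term by term:
  -u^2·u_x = - A^{3} t^{3} x^{2}
  3·u^2·u_t = 3 A^{3} t^{2} x^{3}
So the left-hand side equals
  - A^{3} t^{3} x^{2} + 3 A^{3} t^{2} x^{3}
This must equal f(x, t) identically; expanded, f = - 27 t^{3} x^{2} + 81 t^{2} x^{3}.
Matching coefficients of the independent functions:
  [t^{2} x^{3}]:  3 A^{3} = 81
  [t^{3} x^{2}]:  - A^{3} = -27
Solving: A = 3.
Check against the point condition:
  u(1, 1) = 3  ⟹  A = 3  ✓
Hence u(x, t) = 3 t x.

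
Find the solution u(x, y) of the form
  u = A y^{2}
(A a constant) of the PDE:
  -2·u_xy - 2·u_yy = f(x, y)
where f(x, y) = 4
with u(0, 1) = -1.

Substitute the ansatz u = A y^{2} into the left-hand side.
Derivatives of the ansatz:
  u_xy = 0
  u_yy = 2 A
Term by term:
  -2·u_xy = 0
  -2·u_yy = - 4 A
So the left-hand side equals
  - 4 A
This must equal f(x, y) = 4 identically.
Matching coefficients of the independent functions:
  [constant term]:  - 4 A = 4
Solving: A = -1.
Check against the point condition:
  u(0, 1) = -1  ⟹  A = -1  ✓
Hence u(x, y) = - y^{2}.

Answer: u(x, y) = - y^{2}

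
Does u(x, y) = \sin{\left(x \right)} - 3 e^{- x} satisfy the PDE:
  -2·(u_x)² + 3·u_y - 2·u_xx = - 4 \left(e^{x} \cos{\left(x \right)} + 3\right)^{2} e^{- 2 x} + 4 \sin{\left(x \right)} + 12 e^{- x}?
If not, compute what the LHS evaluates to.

Evaluate each term of the left-hand side for u = \sin{\left(x \right)} - 3 e^{- x}.
Derivatives:
  u_x = \cos{\left(x \right)} + 3 e^{- x}
  u_y = 0
  u_xx = - \sin{\left(x \right)} - 3 e^{- x}
Terms:
  -2·(u_x)² = - 2 \left(e^{x} \cos{\left(x \right)} + 3\right)^{2} e^{- 2 x}
  3·u_y = 0
  -2·u_xx = 2 \sin{\left(x \right)} + 6 e^{- x}
Sum: LHS = - 2 \left(e^{x} \cos{\left(x \right)} + 3\right)^{2} e^{- 2 x} + 2 \sin{\left(x \right)} + 6 e^{- x}
Given right-hand side: - 4 \left(e^{x} \cos{\left(x \right)} + 3\right)^{2} e^{- 2 x} + 4 \sin{\left(x \right)} + 12 e^{- x}. Difference LHS − RHS = 2 \left(e^{x} \cos{\left(x \right)} + 3\right)^{2} e^{- 2 x} - 2 \sin{\left(x \right)} - 6 e^{- x} ≠ 0, so u is not a solution.

Answer: No, the LHS evaluates to - 2 \left(e^{x} \cos{\left(x \right)} + 3\right)^{2} e^{- 2 x} + 2 \sin{\left(x \right)} + 6 e^{- x}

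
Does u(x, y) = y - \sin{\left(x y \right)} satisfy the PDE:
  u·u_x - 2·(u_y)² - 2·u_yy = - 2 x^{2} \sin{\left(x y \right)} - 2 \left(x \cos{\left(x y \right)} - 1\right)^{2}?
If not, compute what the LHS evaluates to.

Answer: No, the LHS evaluates to - 2 x^{2} \sin{\left(x y \right)} - y \left(y - \sin{\left(x y \right)}\right) \cos{\left(x y \right)} - 2 \left(x \cos{\left(x y \right)} - 1\right)^{2}

Derivation:
Evaluate each term of the left-hand side for u = y - \sin{\left(x y \right)}.
Derivatives:
  u_x = - y \cos{\left(x y \right)}
  u_y = - x \cos{\left(x y \right)} + 1
  u_yy = x^{2} \sin{\left(x y \right)}
Terms:
  u·u_x = y \left(- y + \sin{\left(x y \right)}\right) \cos{\left(x y \right)}
  -2·(u_y)² = - 2 \left(x \cos{\left(x y \right)} - 1\right)^{2}
  -2·u_yy = - 2 x^{2} \sin{\left(x y \right)}
Sum: LHS = - 2 x^{2} \sin{\left(x y \right)} - y \left(y - \sin{\left(x y \right)}\right) \cos{\left(x y \right)} - 2 \left(x \cos{\left(x y \right)} - 1\right)^{2}
Given right-hand side: - 2 x^{2} \sin{\left(x y \right)} - 2 \left(x \cos{\left(x y \right)} - 1\right)^{2}. Difference LHS − RHS = y \left(- y + \sin{\left(x y \right)}\right) \cos{\left(x y \right)} ≠ 0, so u is not a solution.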